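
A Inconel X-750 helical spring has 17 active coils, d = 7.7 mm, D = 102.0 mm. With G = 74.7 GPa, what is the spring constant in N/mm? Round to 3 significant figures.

1.82 N/mm

k = Gd⁴/(8D³N_a) = (74.7×10³ × 7.7⁴) / (8 × 102.0³ × 17)
  = 2.62593e+08 / 1.44324e+08 = 1.8195 N/mm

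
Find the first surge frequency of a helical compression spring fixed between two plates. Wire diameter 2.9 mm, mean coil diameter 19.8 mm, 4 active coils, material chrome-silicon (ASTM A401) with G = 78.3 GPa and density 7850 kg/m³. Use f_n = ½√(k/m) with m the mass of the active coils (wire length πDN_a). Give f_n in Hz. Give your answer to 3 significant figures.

k = Gd⁴/(8D³N_a) = (78.3×10³)(2.9⁴)/(8·19.8³·4) = 22.295 N/mm = 22295 N/m
Wire length L = πDN_a = π·19.8·4 = 248.81 mm
m = ρ·(πd²/4)·L = 7850 × 6.6052×10⁻⁶ m² × 0.24881 m = 0.012901 kg
f_n = ½√(k/m) = 0.5·√(22295/0.012901) = 0.5·√(1.7281e+06) = 657.29 Hz

657 Hz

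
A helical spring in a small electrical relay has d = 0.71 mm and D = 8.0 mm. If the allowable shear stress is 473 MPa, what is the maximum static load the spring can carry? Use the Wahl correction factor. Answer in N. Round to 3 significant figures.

7.37 N

C = D/d = 8.0/0.71 = 11.2676
K_W = (4C−1)/(4C−4) + 0.615/C = 44.070/41.070 + 0.0546 = 1.1276
τ_max = K·8FD/(πd³) → F_max = τ_allow·πd³/(8DK)
F_max = 473·π·0.71³/(8·8.0·1.1276) = 531.85/72.168 = 7.3695 N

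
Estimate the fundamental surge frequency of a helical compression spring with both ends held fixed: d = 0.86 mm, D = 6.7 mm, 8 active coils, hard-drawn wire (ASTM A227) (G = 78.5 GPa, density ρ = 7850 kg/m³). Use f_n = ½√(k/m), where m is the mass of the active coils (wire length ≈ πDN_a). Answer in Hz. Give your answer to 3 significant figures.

k = Gd⁴/(8D³N_a) = (78.5×10³)(0.86⁴)/(8·6.7³·8) = 2.2308 N/mm = 2230.8 N/m
Wire length L = πDN_a = π·6.7·8 = 168.39 mm
m = ρ·(πd²/4)·L = 7850 × 0.58088×10⁻⁶ m² × 0.16839 m = 0.00076784 kg
f_n = ½√(k/m) = 0.5·√(2230.8/0.00076784) = 0.5·√(2.9053e+06) = 852.24 Hz

852 Hz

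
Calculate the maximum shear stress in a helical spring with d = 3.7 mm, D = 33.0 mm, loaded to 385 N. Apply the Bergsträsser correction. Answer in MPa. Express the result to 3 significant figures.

736 MPa

Spring index C = D/d = 33.0/3.7 = 8.9189
K_B = (4C+2)/(4C−3) = 37.676/32.676 = 1.1530
τ₀ = 8FD/(πd³) = 8·385·33.0/(π·3.7³) = 101640/159.13 = 638.72 MPa
τ_max = K·τ₀ = 1.1530 × 638.72 = 736.45 MPa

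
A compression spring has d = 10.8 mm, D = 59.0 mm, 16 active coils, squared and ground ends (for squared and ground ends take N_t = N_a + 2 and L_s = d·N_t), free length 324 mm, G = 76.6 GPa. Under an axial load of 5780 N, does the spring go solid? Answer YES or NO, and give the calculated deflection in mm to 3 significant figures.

k = Gd⁴/(8D³N_a) = (76.6×10³)(10.8⁴)/(8·59.0³·16) = 39.642 N/mm
N_t = 18; L_s = 10.8·18 = 194.4 mm; δ_solid = L₀ − L_s = 324 − 194.4 = 129.6 mm
δ = F/k = 5780/39.642 = 145.8 mm
δ ≥ δ_solid → spring goes solid

YES, δ = 146 mm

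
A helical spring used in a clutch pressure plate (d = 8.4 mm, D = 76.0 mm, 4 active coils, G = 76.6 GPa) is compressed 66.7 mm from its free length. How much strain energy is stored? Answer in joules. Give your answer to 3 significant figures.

60.4 J

k = Gd⁴/(8D³N_a) = (76.6×10³)(8.4⁴)/(8·76.0³·4) = 27.149 N/mm
U = ½kδ² = 0.5 × 27.149 × 66.7² = 60392 N·mm = 60.392 J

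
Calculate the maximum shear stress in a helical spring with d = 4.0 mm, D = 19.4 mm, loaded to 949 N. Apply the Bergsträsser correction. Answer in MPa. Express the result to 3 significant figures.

956 MPa

Spring index C = D/d = 19.4/4.0 = 4.8500
K_B = (4C+2)/(4C−3) = 21.400/16.400 = 1.3049
τ₀ = 8FD/(πd³) = 8·949·19.4/(π·4.0³) = 147285/201.06 = 732.53 MPa
τ_max = K·τ₀ = 1.3049 × 732.53 = 955.87 MPa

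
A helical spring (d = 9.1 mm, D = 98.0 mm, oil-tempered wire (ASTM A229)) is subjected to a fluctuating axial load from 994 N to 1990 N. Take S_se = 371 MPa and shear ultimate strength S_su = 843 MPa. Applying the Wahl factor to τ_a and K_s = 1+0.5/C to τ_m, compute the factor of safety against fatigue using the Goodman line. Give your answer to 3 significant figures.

0.895

C = D/d = 98.0/9.1 = 10.7692; K_W = (4C−1)/(4C−4)+0.615/C = 1.1339; K_s = 1+0.5/C = 1.0464
F_a = (F_max−F_min)/2 = 498 N; F_m = (F_max+F_min)/2 = 1492 N
τ_a = K_W·8F_aD/(πd³) = 1.1339 × 164.92 = 187 MPa
τ_m = K_s·8F_mD/(πd³) = 1.0464 × 494.1 = 517.04 MPa
Goodman: 1/n_f = τ_a/S_se + τ_m/S_su = 187/371 + 517.04/843 = 0.50404 + 0.61333 = 1.1174
n_f = 1/1.1174 = 0.895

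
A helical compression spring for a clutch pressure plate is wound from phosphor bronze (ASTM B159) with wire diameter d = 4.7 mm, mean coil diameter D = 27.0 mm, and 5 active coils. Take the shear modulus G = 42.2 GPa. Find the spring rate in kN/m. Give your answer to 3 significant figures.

26.2 kN/m

k = Gd⁴/(8D³N_a) = (42.2×10³ × 4.7⁴) / (8 × 27.0³ × 5)
  = 2.05923e+07 / 787320 = 26.155 N/mm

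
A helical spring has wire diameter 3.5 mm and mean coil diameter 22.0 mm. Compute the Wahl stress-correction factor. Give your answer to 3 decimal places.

C = D/d = 22.0/3.5 = 6.2857
K_W = (4C−1)/(4C−4) + 0.615/C = 24.143/21.143 + 0.0978 = 1.2397

1.240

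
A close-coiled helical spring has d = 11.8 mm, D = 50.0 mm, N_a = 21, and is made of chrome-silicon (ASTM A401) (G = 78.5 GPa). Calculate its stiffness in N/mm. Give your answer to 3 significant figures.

k = Gd⁴/(8D³N_a) = (78.5×10³ × 11.8⁴) / (8 × 50.0³ × 21)
  = 1.52194e+09 / 2.1e+07 = 72.473 N/mm

72.5 N/mm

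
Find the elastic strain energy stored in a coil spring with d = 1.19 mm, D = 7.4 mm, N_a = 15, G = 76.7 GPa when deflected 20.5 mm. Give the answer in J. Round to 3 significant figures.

k = Gd⁴/(8D³N_a) = (76.7×10³)(1.19⁴)/(8·7.4³·15) = 3.1631 N/mm
U = ½kδ² = 0.5 × 3.1631 × 20.5² = 664.64 N·mm = 0.66464 J

0.665 J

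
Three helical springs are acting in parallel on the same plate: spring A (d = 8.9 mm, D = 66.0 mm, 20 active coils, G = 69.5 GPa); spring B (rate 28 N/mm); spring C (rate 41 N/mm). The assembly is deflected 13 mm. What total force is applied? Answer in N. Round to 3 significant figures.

1020 N

k_A = Gd⁴/(8D³N_a) = (69.5×10³)(8.9⁴)/(8·66.0³·20) = 9.4797 N/mm
Parallel: k_eq = 9.4797 + 28 + 41 = 78.48 N/mm
F = k_eq·δ = 78.48·13 = 1020.2 N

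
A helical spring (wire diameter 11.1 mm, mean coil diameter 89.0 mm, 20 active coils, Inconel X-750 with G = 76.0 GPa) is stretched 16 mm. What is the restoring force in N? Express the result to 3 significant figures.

k = Gd⁴/(8D³N_a) = (76.0×10³)(11.1⁴)/(8·89.0³·20) = 10.229 N/mm
F = k·δ = 10.229 × 16 = 163.66 N

164 N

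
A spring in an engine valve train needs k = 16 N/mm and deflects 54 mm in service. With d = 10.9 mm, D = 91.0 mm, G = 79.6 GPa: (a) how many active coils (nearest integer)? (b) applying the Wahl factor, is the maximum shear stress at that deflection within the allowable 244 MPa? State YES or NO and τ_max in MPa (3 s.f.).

(a) 12 coils; (b) YES, τ_max = 176 MPa

N_a = Gd⁴/(8D³k) = (79.6×10³)(10.9⁴)/(8·91.0³·16) = 11.65 → N_a = 12
Actual rate k = Gd⁴/(8D³·12) = 15.532 N/mm
Working load F = kδ = 15.532·54 = 838.72 N
C = 91.0/10.9 = 8.3486; K_W = (4C−1)/(4C−4)+0.615/C = 1.1757
τ_max = K_W·8FD/(πd³) = 1.1757·150.08 = 176.45 MPa
τ_max ≤ 244 MPa → acceptable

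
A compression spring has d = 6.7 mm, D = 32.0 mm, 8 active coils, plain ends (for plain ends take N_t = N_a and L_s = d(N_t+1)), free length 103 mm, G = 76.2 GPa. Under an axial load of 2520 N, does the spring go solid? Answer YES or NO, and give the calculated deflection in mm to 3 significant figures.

NO, δ = 34.4 mm

k = Gd⁴/(8D³N_a) = (76.2×10³)(6.7⁴)/(8·32.0³·8) = 73.219 N/mm
N_t = 8; L_s = 6.7·9 = 60.3 mm; δ_solid = L₀ − L_s = 103 − 60.3 = 42.7 mm
δ = F/k = 2520/73.219 = 34.417 mm
δ < δ_solid → spring does not go solid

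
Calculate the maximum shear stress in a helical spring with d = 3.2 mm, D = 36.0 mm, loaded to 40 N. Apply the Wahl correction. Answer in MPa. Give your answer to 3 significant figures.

Spring index C = D/d = 36.0/3.2 = 11.2500
K_W = (4C−1)/(4C−4) + 0.615/C = 44.000/41.000 + 0.0547 = 1.1278
τ₀ = 8FD/(πd³) = 8·40·36.0/(π·3.2³) = 11520/102.94 = 111.91 MPa
τ_max = K·τ₀ = 1.1278 × 111.91 = 126.21 MPa

126 MPa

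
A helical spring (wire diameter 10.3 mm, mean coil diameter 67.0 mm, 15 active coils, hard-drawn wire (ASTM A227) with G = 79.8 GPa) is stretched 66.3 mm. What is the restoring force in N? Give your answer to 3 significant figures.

1650 N

k = Gd⁴/(8D³N_a) = (79.8×10³)(10.3⁴)/(8·67.0³·15) = 24.885 N/mm
F = k·δ = 24.885 × 66.3 = 1649.9 N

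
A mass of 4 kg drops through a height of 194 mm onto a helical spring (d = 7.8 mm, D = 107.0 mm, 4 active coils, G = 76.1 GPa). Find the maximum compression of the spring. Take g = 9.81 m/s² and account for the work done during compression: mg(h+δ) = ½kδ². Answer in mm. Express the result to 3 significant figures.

k = Gd⁴/(8D³N_a) = (76.1×10³)(7.8⁴)/(8·107.0³·4) = 7.1856 N/mm
W = mg = 4 × 9.81 = 39.24 N
½kδ² − Wδ − Wh = 0 → δ = (W + √(W² + 2kWh))/k
δ = (39.24 + √(1539.8 + 109401))/7.1856 = (39.24 + 333.08)/7.1856 = 51.815 mm

51.8 mm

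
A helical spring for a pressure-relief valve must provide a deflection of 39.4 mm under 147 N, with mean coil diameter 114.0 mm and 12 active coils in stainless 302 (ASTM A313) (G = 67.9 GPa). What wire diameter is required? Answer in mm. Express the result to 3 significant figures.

Required rate k = F/δ = 147/39.4 = 3.731 N/mm
d = (8D³N_a·k / G)^(1/4) = (8·114.0³·12·3.731 / (67.9×10³))^0.25
  = (7815.1)^0.25 = 9.4023 mm

9.40 mm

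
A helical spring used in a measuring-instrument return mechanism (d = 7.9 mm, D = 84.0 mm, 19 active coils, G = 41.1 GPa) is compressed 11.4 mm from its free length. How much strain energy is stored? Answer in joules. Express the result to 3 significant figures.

k = Gd⁴/(8D³N_a) = (41.1×10³)(7.9⁴)/(8·84.0³·19) = 1.7769 N/mm
U = ½kδ² = 0.5 × 1.7769 × 11.4² = 115.46 N·mm = 0.11546 J

0.115 J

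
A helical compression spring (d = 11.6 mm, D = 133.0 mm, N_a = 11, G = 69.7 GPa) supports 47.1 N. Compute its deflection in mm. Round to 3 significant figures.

7.73 mm

k = Gd⁴/(8D³N_a) = (69.7×10³)(11.6⁴)/(8·133.0³·11) = 6.0957 N/mm
δ = F/k = 47.1 / 6.0957 = 7.7267 mm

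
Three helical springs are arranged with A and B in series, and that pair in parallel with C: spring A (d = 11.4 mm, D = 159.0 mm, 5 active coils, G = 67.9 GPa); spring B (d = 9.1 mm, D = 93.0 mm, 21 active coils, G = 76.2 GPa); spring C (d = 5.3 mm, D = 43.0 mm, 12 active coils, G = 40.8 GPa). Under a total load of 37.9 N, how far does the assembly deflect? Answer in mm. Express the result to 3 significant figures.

k_A = Gd⁴/(8D³N_a) = (67.9×10³)(11.4⁴)/(8·159.0³·5) = 7.1324 N/mm
k_B = Gd⁴/(8D³N_a) = (76.2×10³)(9.1⁴)/(8·93.0³·21) = 3.8669 N/mm
k_C = Gd⁴/(8D³N_a) = (40.8×10³)(5.3⁴)/(8·43.0³·12) = 4.2178 N/mm
Springs A,B series: k_AB = 1/(1/7.1324+1/3.8669) = 2.5075 N/mm; parallel with C: k_eq = 2.5075+4.2178 = 6.7253 N/mm
δ = F/k_eq = 37.9/6.7253 = 5.6355 mm

5.64 mm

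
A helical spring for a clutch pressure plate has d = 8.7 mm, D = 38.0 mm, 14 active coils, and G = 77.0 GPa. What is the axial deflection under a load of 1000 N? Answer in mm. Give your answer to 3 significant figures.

k = Gd⁴/(8D³N_a) = (77.0×10³)(8.7⁴)/(8·38.0³·14) = 71.779 N/mm
δ = F/k = 1000 / 71.779 = 13.932 mm

13.9 mm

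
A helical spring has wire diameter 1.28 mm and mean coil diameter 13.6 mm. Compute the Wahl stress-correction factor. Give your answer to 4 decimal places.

C = D/d = 13.6/1.28 = 10.6250
K_W = (4C−1)/(4C−4) + 0.615/C = 41.500/38.500 + 0.0579 = 1.1358

1.1358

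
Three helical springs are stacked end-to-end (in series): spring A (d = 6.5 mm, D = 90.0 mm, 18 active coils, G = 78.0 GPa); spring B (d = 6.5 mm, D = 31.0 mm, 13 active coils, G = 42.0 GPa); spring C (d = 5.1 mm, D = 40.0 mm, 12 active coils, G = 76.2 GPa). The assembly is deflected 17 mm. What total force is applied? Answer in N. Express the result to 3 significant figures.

k_A = Gd⁴/(8D³N_a) = (78.0×10³)(6.5⁴)/(8·90.0³·18) = 1.3263 N/mm
k_B = Gd⁴/(8D³N_a) = (42.0×10³)(6.5⁴)/(8·31.0³·13) = 24.198 N/mm
k_C = Gd⁴/(8D³N_a) = (76.2×10³)(5.1⁴)/(8·40.0³·12) = 8.3904 N/mm
Series: 1/k_eq = 1/1.3263 + 1/24.198 + 1/8.3904 = 0.91446; k_eq = 1.0935 N/mm
F = k_eq·δ = 1.0935·17 = 18.59 N

18.6 N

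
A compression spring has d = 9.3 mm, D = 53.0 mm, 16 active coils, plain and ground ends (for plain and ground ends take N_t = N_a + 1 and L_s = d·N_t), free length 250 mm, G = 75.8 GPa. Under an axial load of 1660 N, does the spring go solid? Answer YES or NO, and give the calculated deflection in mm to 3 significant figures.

k = Gd⁴/(8D³N_a) = (75.8×10³)(9.3⁴)/(8·53.0³·16) = 29.755 N/mm
N_t = 17; L_s = 9.3·17 = 158.1 mm; δ_solid = L₀ − L_s = 250 − 158.1 = 91.9 mm
δ = F/k = 1660/29.755 = 55.788 mm
δ < δ_solid → spring does not go solid

NO, δ = 55.8 mm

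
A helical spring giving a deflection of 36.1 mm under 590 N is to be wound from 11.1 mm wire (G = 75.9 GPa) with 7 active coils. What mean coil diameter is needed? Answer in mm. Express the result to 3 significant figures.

108 mm

Required rate k = F/δ = 590/36.1 = 16.343 N/mm
D = (Gd⁴/(8N_a·k))^(1/3) = (75.9×10³·11.1⁴/(8·7·16.343))^(1/3)
  = (1.25893e+06)^(1/3) = 107.9776 mm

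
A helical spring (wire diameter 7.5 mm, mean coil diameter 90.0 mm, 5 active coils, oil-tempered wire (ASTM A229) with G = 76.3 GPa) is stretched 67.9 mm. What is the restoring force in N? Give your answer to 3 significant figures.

562 N

k = Gd⁴/(8D³N_a) = (76.3×10³)(7.5⁴)/(8·90.0³·5) = 8.2791 N/mm
F = k·δ = 8.2791 × 67.9 = 562.15 N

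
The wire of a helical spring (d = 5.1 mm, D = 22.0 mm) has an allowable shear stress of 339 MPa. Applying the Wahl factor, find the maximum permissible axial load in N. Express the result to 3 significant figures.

C = D/d = 22.0/5.1 = 4.3137
K_W = (4C−1)/(4C−4) + 0.615/C = 16.255/13.255 + 0.1426 = 1.3689
τ_max = K·8FD/(πd³) → F_max = τ_allow·πd³/(8DK)
F_max = 339·π·5.1³/(8·22.0·1.3689) = 1.4127e+05/240.93 = 586.38 N

586 N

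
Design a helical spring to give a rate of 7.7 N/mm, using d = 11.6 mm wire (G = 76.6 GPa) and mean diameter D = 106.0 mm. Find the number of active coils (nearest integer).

19

N_a = Gd⁴/(8D³k) = (76.6×10³ × 11.6⁴)/(8 × 106.0³ × 7.7)
    = 1.38695e+09 / 7.33666e+07 = 18.9 → 19 coils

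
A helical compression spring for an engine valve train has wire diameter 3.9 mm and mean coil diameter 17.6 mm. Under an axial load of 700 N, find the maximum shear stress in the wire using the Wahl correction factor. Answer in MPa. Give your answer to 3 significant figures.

714 MPa

Spring index C = D/d = 17.6/3.9 = 4.5128
K_W = (4C−1)/(4C−4) + 0.615/C = 17.051/14.051 + 0.1363 = 1.3498
τ₀ = 8FD/(πd³) = 8·700·17.6/(π·3.9³) = 98560/186.36 = 528.88 MPa
τ_max = K·τ₀ = 1.3498 × 528.88 = 713.87 MPa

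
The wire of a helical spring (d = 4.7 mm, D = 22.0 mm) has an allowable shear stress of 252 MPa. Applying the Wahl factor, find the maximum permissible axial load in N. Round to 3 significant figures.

C = D/d = 22.0/4.7 = 4.6809
K_W = (4C−1)/(4C−4) + 0.615/C = 17.723/14.723 + 0.1314 = 1.3351
τ_max = K·8FD/(πd³) → F_max = τ_allow·πd³/(8DK)
F_max = 252·π·4.7³/(8·22.0·1.3351) = 82195/234.99 = 349.79 N

350 N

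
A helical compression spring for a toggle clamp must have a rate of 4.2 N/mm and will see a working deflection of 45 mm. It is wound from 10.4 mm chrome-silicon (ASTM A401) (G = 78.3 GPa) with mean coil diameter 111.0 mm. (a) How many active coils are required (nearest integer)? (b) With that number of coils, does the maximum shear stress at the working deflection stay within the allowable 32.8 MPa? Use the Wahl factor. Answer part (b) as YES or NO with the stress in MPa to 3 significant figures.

N_a = Gd⁴/(8D³k) = (78.3×10³)(10.4⁴)/(8·111.0³·4.2) = 19.93 → N_a = 20
Actual rate k = Gd⁴/(8D³·20) = 4.1861 N/mm
Working load F = kδ = 4.1861·45 = 188.37 N
C = 111.0/10.4 = 10.6731; K_W = (4C−1)/(4C−4)+0.615/C = 1.1352
τ_max = K_W·8FD/(πd³) = 1.1352·47.335 = 53.733 MPa
τ_max > 32.8 MPa → exceeds allowable

(a) 20 coils; (b) NO, τ_max = 53.7 MPa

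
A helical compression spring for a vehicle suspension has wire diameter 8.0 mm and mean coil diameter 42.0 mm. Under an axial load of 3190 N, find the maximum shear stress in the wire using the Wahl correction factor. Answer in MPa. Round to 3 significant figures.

862 MPa

Spring index C = D/d = 42.0/8.0 = 5.2500
K_W = (4C−1)/(4C−4) + 0.615/C = 20.000/17.000 + 0.1171 = 1.2936
τ₀ = 8FD/(πd³) = 8·3190·42.0/(π·8.0³) = 1.07184e+06/1608.5 = 666.36 MPa
τ_max = K·τ₀ = 1.2936 × 666.36 = 862.01 MPa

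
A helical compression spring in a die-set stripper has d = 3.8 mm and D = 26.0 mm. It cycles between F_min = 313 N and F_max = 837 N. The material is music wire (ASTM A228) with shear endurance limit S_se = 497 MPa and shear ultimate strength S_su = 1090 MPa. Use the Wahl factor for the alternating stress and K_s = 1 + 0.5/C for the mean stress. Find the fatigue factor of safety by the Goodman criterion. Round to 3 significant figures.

C = D/d = 26.0/3.8 = 6.8421; K_W = (4C−1)/(4C−4)+0.615/C = 1.2183; K_s = 1+0.5/C = 1.0731
F_a = (F_max−F_min)/2 = 262 N; F_m = (F_max+F_min)/2 = 575 N
τ_a = K_W·8F_aD/(πd³) = 1.2183 × 316.13 = 385.13 MPa
τ_m = K_s·8F_mD/(πd³) = 1.0731 × 693.79 = 744.49 MPa
Goodman: 1/n_f = τ_a/S_se + τ_m/S_su = 385.13/497 + 744.49/1090 = 0.77491 + 0.68302 = 1.4579
n_f = 1/1.4579 = 0.6859

0.686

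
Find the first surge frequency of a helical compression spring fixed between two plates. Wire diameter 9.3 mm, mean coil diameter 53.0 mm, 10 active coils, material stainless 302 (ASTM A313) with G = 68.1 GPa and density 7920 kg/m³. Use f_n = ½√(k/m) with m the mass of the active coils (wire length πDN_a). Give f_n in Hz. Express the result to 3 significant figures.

109 Hz

k = Gd⁴/(8D³N_a) = (68.1×10³)(9.3⁴)/(8·53.0³·10) = 42.772 N/mm = 42772 N/m
Wire length L = πDN_a = π·53.0·10 = 1665 mm
m = ρ·(πd²/4)·L = 7920 × 67.929×10⁻⁶ m² × 1.665 m = 0.89579 kg
f_n = ½√(k/m) = 0.5·√(42772/0.89579) = 0.5·√(47748) = 109.26 Hz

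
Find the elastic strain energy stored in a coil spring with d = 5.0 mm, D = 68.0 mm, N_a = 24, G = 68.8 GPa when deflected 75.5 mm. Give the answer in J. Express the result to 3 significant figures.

k = Gd⁴/(8D³N_a) = (68.8×10³)(5.0⁴)/(8·68.0³·24) = 0.71226 N/mm
U = ½kδ² = 0.5 × 0.71226 × 75.5² = 2030 N·mm = 2.03 J

2.03 J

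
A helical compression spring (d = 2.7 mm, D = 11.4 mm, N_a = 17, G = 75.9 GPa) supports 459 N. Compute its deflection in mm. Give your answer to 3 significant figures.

k = Gd⁴/(8D³N_a) = (75.9×10³)(2.7⁴)/(8·11.4³·17) = 20.019 N/mm
δ = F/k = 459 / 20.019 = 22.928 mm

22.9 mm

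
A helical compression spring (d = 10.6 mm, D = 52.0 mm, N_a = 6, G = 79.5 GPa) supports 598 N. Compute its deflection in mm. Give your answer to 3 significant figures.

k = Gd⁴/(8D³N_a) = (79.5×10³)(10.6⁴)/(8·52.0³·6) = 148.71 N/mm
δ = F/k = 598 / 148.71 = 4.0213 mm

4.02 mm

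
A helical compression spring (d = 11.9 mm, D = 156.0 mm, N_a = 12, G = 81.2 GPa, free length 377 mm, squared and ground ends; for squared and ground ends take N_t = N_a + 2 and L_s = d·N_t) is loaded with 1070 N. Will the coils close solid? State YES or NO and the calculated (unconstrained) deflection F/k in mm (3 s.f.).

YES, δ = 239 mm

k = Gd⁴/(8D³N_a) = (81.2×10³)(11.9⁴)/(8·156.0³·12) = 4.4679 N/mm
N_t = 14; L_s = 11.9·14 = 166.6 mm; δ_solid = L₀ − L_s = 377 − 166.6 = 210.4 mm
δ = F/k = 1070/4.4679 = 239.49 mm
δ ≥ δ_solid → spring goes solid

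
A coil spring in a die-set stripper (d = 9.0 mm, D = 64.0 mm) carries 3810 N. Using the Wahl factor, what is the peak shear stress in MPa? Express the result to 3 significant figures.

Spring index C = D/d = 64.0/9.0 = 7.1111
K_W = (4C−1)/(4C−4) + 0.615/C = 27.444/24.444 + 0.0865 = 1.2092
τ₀ = 8FD/(πd³) = 8·3810·64.0/(π·9.0³) = 1.95072e+06/2290.2 = 851.76 MPa
τ_max = K·τ₀ = 1.2092 × 851.76 = 1030 MPa

1030 MPa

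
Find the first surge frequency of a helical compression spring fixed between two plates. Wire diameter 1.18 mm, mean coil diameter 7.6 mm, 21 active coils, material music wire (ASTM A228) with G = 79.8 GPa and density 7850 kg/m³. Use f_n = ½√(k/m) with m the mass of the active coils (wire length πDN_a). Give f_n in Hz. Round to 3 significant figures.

k = Gd⁴/(8D³N_a) = (79.8×10³)(1.18⁴)/(8·7.6³·21) = 2.0979 N/mm = 2097.9 N/m
Wire length L = πDN_a = π·7.6·21 = 501.4 mm
m = ρ·(πd²/4)·L = 7850 × 1.0936×10⁻⁶ m² × 0.5014 m = 0.0043043 kg
f_n = ½√(k/m) = 0.5·√(2097.9/0.0043043) = 0.5·√(4.8739e+05) = 349.07 Hz

349 Hz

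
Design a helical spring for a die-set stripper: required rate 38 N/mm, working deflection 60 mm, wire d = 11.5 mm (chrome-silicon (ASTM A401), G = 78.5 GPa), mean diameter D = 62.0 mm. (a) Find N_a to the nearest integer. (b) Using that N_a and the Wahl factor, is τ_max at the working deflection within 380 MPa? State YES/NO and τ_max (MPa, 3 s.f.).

(a) 19 coils; (b) YES, τ_max = 303 MPa

N_a = Gd⁴/(8D³k) = (78.5×10³)(11.5⁴)/(8·62.0³·38) = 18.95 → N_a = 19
Actual rate k = Gd⁴/(8D³·19) = 37.9 N/mm
Working load F = kδ = 37.9·60 = 2274 N
C = 62.0/11.5 = 5.3913; K_W = (4C−1)/(4C−4)+0.615/C = 1.2849
τ_max = K_W·8FD/(πd³) = 1.2849·236.07 = 303.31 MPa
τ_max ≤ 380 MPa → acceptable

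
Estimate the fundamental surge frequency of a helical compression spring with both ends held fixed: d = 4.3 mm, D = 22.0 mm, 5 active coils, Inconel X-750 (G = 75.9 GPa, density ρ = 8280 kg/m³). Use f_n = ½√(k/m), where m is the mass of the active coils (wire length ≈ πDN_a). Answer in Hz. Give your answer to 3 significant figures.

k = Gd⁴/(8D³N_a) = (75.9×10³)(4.3⁴)/(8·22.0³·5) = 60.924 N/mm = 60924 N/m
Wire length L = πDN_a = π·22.0·5 = 345.58 mm
m = ρ·(πd²/4)·L = 8280 × 14.522×10⁻⁶ m² × 0.34558 m = 0.041553 kg
f_n = ½√(k/m) = 0.5·√(60924/0.041553) = 0.5·√(1.4662e+06) = 605.43 Hz

605 Hz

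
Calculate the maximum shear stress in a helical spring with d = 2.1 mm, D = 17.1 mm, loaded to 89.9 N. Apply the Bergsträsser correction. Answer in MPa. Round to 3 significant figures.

Spring index C = D/d = 17.1/2.1 = 8.1429
K_B = (4C+2)/(4C−3) = 34.571/29.571 = 1.1691
τ₀ = 8FD/(πd³) = 8·89.9·17.1/(π·2.1³) = 12298.3/29.094 = 422.71 MPa
τ_max = K·τ₀ = 1.1691 × 422.71 = 494.18 MPa

494 MPa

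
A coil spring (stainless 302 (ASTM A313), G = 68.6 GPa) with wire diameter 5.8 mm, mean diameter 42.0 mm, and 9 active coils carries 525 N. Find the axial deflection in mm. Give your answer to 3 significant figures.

36.1 mm

k = Gd⁴/(8D³N_a) = (68.6×10³)(5.8⁴)/(8·42.0³·9) = 14.553 N/mm
δ = F/k = 525 / 14.553 = 36.075 mm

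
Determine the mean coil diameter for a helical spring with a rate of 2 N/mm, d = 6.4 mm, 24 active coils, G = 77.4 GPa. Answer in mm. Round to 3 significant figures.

D = (Gd⁴/(8N_a·k))^(1/3) = (77.4×10³·6.4⁴/(8·24·2))^(1/3)
  = (338166)^(1/3) = 69.6696 mm

69.7 mm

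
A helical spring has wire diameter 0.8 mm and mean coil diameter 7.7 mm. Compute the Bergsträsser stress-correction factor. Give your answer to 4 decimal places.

C = D/d = 7.7/0.8 = 9.6250
K_B = (4C+2)/(4C−3) = 40.500/35.500 = 1.1408

1.1408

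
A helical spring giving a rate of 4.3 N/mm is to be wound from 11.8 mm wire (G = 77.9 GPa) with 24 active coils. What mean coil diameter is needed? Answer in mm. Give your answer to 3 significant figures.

122 mm

D = (Gd⁴/(8N_a·k))^(1/3) = (77.9×10³·11.8⁴/(8·24·4.3))^(1/3)
  = (1.82935e+06)^(1/3) = 122.3015 mm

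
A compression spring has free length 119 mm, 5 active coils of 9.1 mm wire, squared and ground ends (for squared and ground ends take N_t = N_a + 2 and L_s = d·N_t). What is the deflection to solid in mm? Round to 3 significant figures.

55.3 mm

N_t = 7; L_s = 9.1·7 = 63.7 mm
δ_solid = L₀ − L_s = 119 − 63.7 = 55.3 mm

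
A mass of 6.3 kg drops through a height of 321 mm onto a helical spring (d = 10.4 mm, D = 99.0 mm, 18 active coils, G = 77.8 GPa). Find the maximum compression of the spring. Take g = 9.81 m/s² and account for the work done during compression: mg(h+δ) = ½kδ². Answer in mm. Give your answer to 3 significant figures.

k = Gd⁴/(8D³N_a) = (77.8×10³)(10.4⁴)/(8·99.0³·18) = 6.514 N/mm
W = mg = 6.3 × 9.81 = 61.803 N
½kδ² − Wδ − Wh = 0 → δ = (W + √(W² + 2kWh))/k
δ = (61.803 + √(3819.6 + 258458))/6.514 = (61.803 + 512.13)/6.514 = 88.108 mm

88.1 mm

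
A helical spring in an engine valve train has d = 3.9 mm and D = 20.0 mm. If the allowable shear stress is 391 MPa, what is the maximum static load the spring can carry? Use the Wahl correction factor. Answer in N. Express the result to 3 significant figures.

350 N

C = D/d = 20.0/3.9 = 5.1282
K_W = (4C−1)/(4C−4) + 0.615/C = 19.513/16.513 + 0.1199 = 1.3016
τ_max = K·8FD/(πd³) → F_max = τ_allow·πd³/(8DK)
F_max = 391·π·3.9³/(8·20.0·1.3016) = 72865/208.26 = 349.88 N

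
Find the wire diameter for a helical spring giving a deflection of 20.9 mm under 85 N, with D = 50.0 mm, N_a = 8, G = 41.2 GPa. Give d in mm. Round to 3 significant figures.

Required rate k = F/δ = 85/20.9 = 4.067 N/mm
d = (8D³N_a·k / G)^(1/4) = (8·50.0³·8·4.067 / (41.2×10³))^0.25
  = (789.71)^0.25 = 5.3011 mm

5.30 mm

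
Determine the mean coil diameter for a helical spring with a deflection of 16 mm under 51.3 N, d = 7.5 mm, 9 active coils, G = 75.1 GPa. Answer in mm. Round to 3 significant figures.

101 mm

Required rate k = F/δ = 51.3/16 = 3.2062 N/mm
D = (Gd⁴/(8N_a·k))^(1/3) = (75.1×10³·7.5⁴/(8·9·3.2062))^(1/3)
  = (1.02933e+06)^(1/3) = 100.9683 mm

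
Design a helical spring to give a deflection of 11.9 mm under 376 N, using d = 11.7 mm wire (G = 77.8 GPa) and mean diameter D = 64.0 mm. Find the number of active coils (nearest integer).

22

Required rate k = F/δ = 376/11.9 = 31.597 N/mm
N_a = Gd⁴/(8D³k) = (77.8×10³ × 11.7⁴)/(8 × 64.0³ × 31.597)
    = 1.45788e+09 / 6.6263e+07 = 22 → 22 coils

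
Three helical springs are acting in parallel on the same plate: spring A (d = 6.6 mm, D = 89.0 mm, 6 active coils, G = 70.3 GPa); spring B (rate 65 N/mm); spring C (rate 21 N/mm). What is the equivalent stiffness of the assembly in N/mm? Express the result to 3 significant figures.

89.9 N/mm

k_A = Gd⁴/(8D³N_a) = (70.3×10³)(6.6⁴)/(8·89.0³·6) = 3.942 N/mm
Parallel: k_eq = 3.942 + 65 + 21 = 89.942 N/mm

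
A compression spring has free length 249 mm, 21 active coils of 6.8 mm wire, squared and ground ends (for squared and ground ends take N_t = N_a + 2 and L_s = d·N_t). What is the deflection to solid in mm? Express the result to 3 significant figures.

N_t = 23; L_s = 6.8·23 = 156.4 mm
δ_solid = L₀ − L_s = 249 − 156.4 = 92.6 mm

92.6 mm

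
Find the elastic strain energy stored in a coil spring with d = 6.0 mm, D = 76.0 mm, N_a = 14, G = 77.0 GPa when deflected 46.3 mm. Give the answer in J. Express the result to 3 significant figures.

2.18 J

k = Gd⁴/(8D³N_a) = (77.0×10³)(6.0⁴)/(8·76.0³·14) = 2.0297 N/mm
U = ½kδ² = 0.5 × 2.0297 × 46.3² = 2175.5 N·mm = 2.1755 J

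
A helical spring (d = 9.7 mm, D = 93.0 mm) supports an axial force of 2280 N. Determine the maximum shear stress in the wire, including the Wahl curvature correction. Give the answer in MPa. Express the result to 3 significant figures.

Spring index C = D/d = 93.0/9.7 = 9.5876
K_W = (4C−1)/(4C−4) + 0.615/C = 37.351/34.351 + 0.0641 = 1.1515
τ₀ = 8FD/(πd³) = 8·2280·93.0/(π·9.7³) = 1.69632e+06/2867.2 = 591.62 MPa
τ_max = K·τ₀ = 1.1515 × 591.62 = 681.24 MPa

681 MPa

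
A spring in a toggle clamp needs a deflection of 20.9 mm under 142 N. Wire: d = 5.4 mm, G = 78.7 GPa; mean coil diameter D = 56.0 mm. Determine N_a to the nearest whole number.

7

Required rate k = F/δ = 142/20.9 = 6.7943 N/mm
N_a = Gd⁴/(8D³k) = (78.7×10³ × 5.4⁴)/(8 × 56.0³ × 6.7943)
    = 6.69191e+07 / 9.54544e+06 = 7.011 → 7 coils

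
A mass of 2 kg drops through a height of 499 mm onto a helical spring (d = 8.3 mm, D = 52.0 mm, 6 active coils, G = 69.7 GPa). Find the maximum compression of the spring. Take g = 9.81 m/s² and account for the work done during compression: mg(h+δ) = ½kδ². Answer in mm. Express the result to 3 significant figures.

20.4 mm

k = Gd⁴/(8D³N_a) = (69.7×10³)(8.3⁴)/(8·52.0³·6) = 49.011 N/mm
W = mg = 2 × 9.81 = 19.62 N
½kδ² − Wδ − Wh = 0 → δ = (W + √(W² + 2kWh))/k
δ = (19.62 + √(384.94 + 959673))/49.011 = (19.62 + 979.83)/49.011 = 20.392 mm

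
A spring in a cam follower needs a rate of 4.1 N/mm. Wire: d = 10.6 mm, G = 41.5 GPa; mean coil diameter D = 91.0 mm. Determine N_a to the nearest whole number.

N_a = Gd⁴/(8D³k) = (41.5×10³ × 10.6⁴)/(8 × 91.0³ × 4.1)
    = 5.23928e+08 / 2.47171e+07 = 21.2 → 21 coils

21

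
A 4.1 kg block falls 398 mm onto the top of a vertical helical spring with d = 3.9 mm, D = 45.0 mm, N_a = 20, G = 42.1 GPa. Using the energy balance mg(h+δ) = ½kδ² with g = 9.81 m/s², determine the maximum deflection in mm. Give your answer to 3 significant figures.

k = Gd⁴/(8D³N_a) = (42.1×10³)(3.9⁴)/(8·45.0³·20) = 0.66801 N/mm
W = mg = 4.1 × 9.81 = 40.221 N
½kδ² − Wδ − Wh = 0 → δ = (W + √(W² + 2kWh))/k
δ = (40.221 + √(1617.7 + 21387))/0.66801 = (40.221 + 151.67)/0.66801 = 287.26 mm

287 mm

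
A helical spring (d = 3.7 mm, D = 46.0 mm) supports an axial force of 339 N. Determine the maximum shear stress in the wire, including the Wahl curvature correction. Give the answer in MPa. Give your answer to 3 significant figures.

874 MPa

Spring index C = D/d = 46.0/3.7 = 12.4324
K_W = (4C−1)/(4C−4) + 0.615/C = 48.730/45.730 + 0.0495 = 1.1151
τ₀ = 8FD/(πd³) = 8·339·46.0/(π·3.7³) = 124752/159.13 = 783.96 MPa
τ_max = K·τ₀ = 1.1151 × 783.96 = 874.17 MPa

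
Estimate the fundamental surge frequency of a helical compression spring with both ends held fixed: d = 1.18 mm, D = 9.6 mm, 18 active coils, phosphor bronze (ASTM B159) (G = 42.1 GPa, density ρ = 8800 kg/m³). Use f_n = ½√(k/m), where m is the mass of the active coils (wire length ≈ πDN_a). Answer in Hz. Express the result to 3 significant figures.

175 Hz

k = Gd⁴/(8D³N_a) = (42.1×10³)(1.18⁴)/(8·9.6³·18) = 0.64067 N/mm = 640.67 N/m
Wire length L = πDN_a = π·9.6·18 = 542.87 mm
m = ρ·(πd²/4)·L = 8800 × 1.0936×10⁻⁶ m² × 0.54287 m = 0.0052243 kg
f_n = ½√(k/m) = 0.5·√(640.67/0.0052243) = 0.5·√(1.2263e+05) = 175.09 Hz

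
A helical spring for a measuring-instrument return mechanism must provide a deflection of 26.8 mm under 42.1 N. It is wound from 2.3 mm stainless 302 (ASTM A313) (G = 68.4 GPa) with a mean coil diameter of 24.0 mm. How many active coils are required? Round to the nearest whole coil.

11

Required rate k = F/δ = 42.1/26.8 = 1.5709 N/mm
N_a = Gd⁴/(8D³k) = (68.4×10³ × 2.3⁴)/(8 × 24.0³ × 1.5709)
    = 1.91411e+06 / 173728 = 11.02 → 11 coils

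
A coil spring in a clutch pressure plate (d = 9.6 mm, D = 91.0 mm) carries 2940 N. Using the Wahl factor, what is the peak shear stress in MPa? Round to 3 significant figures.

888 MPa

Spring index C = D/d = 91.0/9.6 = 9.4792
K_W = (4C−1)/(4C−4) + 0.615/C = 36.917/33.917 + 0.0649 = 1.1533
τ₀ = 8FD/(πd³) = 8·2940·91.0/(π·9.6³) = 2.14032e+06/2779.5 = 770.04 MPa
τ_max = K·τ₀ = 1.1533 × 770.04 = 888.11 MPa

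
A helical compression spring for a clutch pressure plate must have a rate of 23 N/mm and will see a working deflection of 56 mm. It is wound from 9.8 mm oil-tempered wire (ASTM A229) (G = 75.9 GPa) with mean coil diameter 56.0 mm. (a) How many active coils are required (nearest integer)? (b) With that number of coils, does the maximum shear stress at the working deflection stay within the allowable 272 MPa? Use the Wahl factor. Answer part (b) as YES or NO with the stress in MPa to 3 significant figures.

N_a = Gd⁴/(8D³k) = (75.9×10³)(9.8⁴)/(8·56.0³·23) = 21.67 → N_a = 22
Actual rate k = Gd⁴/(8D³·22) = 22.65 N/mm
Working load F = kδ = 22.65·56 = 1268.4 N
C = 56.0/9.8 = 5.7143; K_W = (4C−1)/(4C−4)+0.615/C = 1.2667
τ_max = K_W·8FD/(πd³) = 1.2667·192.18 = 243.44 MPa
τ_max ≤ 272 MPa → acceptable

(a) 22 coils; (b) YES, τ_max = 243 MPa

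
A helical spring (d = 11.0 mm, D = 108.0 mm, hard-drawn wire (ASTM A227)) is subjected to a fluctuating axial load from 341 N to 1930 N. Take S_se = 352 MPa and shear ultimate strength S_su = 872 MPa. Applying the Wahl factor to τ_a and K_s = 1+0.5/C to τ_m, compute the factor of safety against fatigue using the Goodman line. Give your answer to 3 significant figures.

1.22

C = D/d = 108.0/11.0 = 9.8182; K_W = (4C−1)/(4C−4)+0.615/C = 1.1477; K_s = 1+0.5/C = 1.0509
F_a = (F_max−F_min)/2 = 794.5 N; F_m = (F_max+F_min)/2 = 1135.5 N
τ_a = K_W·8F_aD/(πd³) = 1.1477 × 164.16 = 188.41 MPa
τ_m = K_s·8F_mD/(πd³) = 1.0509 × 234.62 = 246.57 MPa
Goodman: 1/n_f = τ_a/S_se + τ_m/S_su = 188.41/352 + 246.57/872 = 0.53526 + 0.28277 = 0.81802
n_f = 1/0.81802 = 1.222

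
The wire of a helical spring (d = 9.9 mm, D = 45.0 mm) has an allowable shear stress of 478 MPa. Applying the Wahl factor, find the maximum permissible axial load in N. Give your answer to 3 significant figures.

C = D/d = 45.0/9.9 = 4.5455
K_W = (4C−1)/(4C−4) + 0.615/C = 17.182/14.182 + 0.1353 = 1.3468
τ_max = K·8FD/(πd³) → F_max = τ_allow·πd³/(8DK)
F_max = 478·π·9.9³/(8·45.0·1.3468) = 1.4571e+06/484.86 = 3005.1 N

3010 N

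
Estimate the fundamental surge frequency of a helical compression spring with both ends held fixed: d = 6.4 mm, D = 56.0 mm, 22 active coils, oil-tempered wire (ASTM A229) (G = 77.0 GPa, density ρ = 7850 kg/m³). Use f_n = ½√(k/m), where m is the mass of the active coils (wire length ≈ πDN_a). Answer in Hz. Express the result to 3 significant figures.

32.7 Hz

k = Gd⁴/(8D³N_a) = (77.0×10³)(6.4⁴)/(8·56.0³·22) = 4.1796 N/mm = 4179.6 N/m
Wire length L = πDN_a = π·56.0·22 = 3870.4 mm
m = ρ·(πd²/4)·L = 7850 × 32.17×10⁻⁶ m² × 3.8704 m = 0.97742 kg
f_n = ½√(k/m) = 0.5·√(4179.6/0.97742) = 0.5·√(4276.2) = 32.696 Hz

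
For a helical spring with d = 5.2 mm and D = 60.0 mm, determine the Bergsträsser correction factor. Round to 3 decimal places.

1.116

C = D/d = 60.0/5.2 = 11.5385
K_B = (4C+2)/(4C−3) = 48.154/43.154 = 1.1159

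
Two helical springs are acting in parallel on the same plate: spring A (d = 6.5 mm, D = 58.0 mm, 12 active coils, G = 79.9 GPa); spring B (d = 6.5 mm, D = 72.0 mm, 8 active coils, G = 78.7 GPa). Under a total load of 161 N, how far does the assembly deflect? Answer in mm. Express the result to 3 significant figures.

k_A = Gd⁴/(8D³N_a) = (79.9×10³)(6.5⁴)/(8·58.0³·12) = 7.6146 N/mm
k_B = Gd⁴/(8D³N_a) = (78.7×10³)(6.5⁴)/(8·72.0³·8) = 5.881 N/mm
Parallel: k_eq = 7.6146 + 5.881 = 13.496 N/mm
δ = F/k_eq = 161/13.496 = 11.93 mm

11.9 mm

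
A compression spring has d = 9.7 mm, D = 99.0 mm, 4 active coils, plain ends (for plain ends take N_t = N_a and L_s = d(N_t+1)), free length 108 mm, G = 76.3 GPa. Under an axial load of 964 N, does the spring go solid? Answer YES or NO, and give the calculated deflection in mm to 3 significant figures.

NO, δ = 44.3 mm

k = Gd⁴/(8D³N_a) = (76.3×10³)(9.7⁴)/(8·99.0³·4) = 21.755 N/mm
N_t = 4; L_s = 9.7·5 = 48.5 mm; δ_solid = L₀ − L_s = 108 − 48.5 = 59.5 mm
δ = F/k = 964/21.755 = 44.312 mm
δ < δ_solid → spring does not go solid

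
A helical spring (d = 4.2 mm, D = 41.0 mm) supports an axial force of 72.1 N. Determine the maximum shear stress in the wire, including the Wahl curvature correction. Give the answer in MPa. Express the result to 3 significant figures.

117 MPa

Spring index C = D/d = 41.0/4.2 = 9.7619
K_W = (4C−1)/(4C−4) + 0.615/C = 38.048/35.048 + 0.0630 = 1.1486
τ₀ = 8FD/(πd³) = 8·72.1·41.0/(π·4.2³) = 23648.8/232.75 = 101.6 MPa
τ_max = K·τ₀ = 1.1486 × 101.6 = 116.7 MPa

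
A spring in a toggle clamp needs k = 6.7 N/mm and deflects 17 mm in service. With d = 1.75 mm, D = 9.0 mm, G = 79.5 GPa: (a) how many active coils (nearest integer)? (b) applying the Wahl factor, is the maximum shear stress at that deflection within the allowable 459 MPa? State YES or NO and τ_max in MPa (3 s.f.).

N_a = Gd⁴/(8D³k) = (79.5×10³)(1.75⁴)/(8·9.0³·6.7) = 19.08 → N_a = 19
Actual rate k = Gd⁴/(8D³·19) = 6.729 N/mm
Working load F = kδ = 6.729·17 = 114.39 N
C = 9.0/1.75 = 5.1429; K_W = (4C−1)/(4C−4)+0.615/C = 1.3006
τ_max = K_W·8FD/(πd³) = 1.3006·489.18 = 636.23 MPa
τ_max > 459 MPa → exceeds allowable

(a) 19 coils; (b) NO, τ_max = 636 MPa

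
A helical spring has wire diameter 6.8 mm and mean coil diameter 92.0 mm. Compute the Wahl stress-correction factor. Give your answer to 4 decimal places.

1.1053

C = D/d = 92.0/6.8 = 13.5294
K_W = (4C−1)/(4C−4) + 0.615/C = 53.118/50.118 + 0.0455 = 1.1053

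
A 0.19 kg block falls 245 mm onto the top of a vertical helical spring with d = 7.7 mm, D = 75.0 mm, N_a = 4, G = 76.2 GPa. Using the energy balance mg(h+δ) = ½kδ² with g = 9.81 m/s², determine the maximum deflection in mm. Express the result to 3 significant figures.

6.88 mm

k = Gd⁴/(8D³N_a) = (76.2×10³)(7.7⁴)/(8·75.0³·4) = 19.842 N/mm
W = mg = 0.19 × 9.81 = 1.8639 N
½kδ² − Wδ − Wh = 0 → δ = (W + √(W² + 2kWh))/k
δ = (1.8639 + √(3.4741 + 18121.9))/19.842 = (1.8639 + 134.63)/19.842 = 6.8791 mm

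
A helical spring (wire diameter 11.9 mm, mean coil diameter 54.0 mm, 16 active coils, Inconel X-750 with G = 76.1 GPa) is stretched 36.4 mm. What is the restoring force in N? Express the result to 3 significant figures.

2760 N

k = Gd⁴/(8D³N_a) = (76.1×10³)(11.9⁴)/(8·54.0³·16) = 75.715 N/mm
F = k·δ = 75.715 × 36.4 = 2756 N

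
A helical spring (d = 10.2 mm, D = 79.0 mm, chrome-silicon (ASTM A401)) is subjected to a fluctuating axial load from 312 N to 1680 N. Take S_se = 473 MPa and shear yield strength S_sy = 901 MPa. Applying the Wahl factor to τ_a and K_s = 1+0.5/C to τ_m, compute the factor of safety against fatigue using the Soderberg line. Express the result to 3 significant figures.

C = D/d = 79.0/10.2 = 7.7451; K_W = (4C−1)/(4C−4)+0.615/C = 1.1906; K_s = 1+0.5/C = 1.0646
F_a = (F_max−F_min)/2 = 684 N; F_m = (F_max+F_min)/2 = 996 N
τ_a = K_W·8F_aD/(πd³) = 1.1906 × 129.67 = 154.38 MPa
τ_m = K_s·8F_mD/(πd³) = 1.0646 × 188.81 = 201 MPa
Soderberg: 1/n_f = τ_a/S_se + τ_m/S_sy = 154.38/473 + 201/901 = 0.32638 + 0.22308 = 0.54947
n_f = 1/0.54947 = 1.82

1.82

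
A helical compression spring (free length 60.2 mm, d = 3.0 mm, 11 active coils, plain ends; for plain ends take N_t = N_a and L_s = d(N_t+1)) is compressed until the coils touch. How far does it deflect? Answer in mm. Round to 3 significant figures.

24.2 mm

N_t = 11; L_s = 3.0·12 = 36 mm
δ_solid = L₀ − L_s = 60.2 − 36 = 24.2 mm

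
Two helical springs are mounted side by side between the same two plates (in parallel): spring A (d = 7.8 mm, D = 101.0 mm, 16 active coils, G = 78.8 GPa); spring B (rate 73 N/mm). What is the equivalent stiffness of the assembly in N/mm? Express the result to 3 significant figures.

75.2 N/mm

k_A = Gd⁴/(8D³N_a) = (78.8×10³)(7.8⁴)/(8·101.0³·16) = 2.2117 N/mm
Parallel: k_eq = 2.2117 + 73 = 75.212 N/mm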